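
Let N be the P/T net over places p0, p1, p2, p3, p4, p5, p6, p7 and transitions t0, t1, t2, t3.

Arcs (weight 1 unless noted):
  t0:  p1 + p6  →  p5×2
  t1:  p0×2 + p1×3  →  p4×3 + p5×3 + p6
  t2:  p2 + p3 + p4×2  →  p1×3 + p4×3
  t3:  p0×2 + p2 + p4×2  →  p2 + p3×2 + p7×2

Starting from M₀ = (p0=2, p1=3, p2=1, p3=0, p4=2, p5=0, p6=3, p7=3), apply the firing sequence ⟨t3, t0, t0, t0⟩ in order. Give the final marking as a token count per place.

step 1: fire t3:  (p0=2, p1=3, p2=1, p3=0, p4=2, p5=0, p6=3, p7=3) → (p0=0, p1=3, p2=1, p3=2, p4=0, p5=0, p6=3, p7=5)
step 2: fire t0:  (p0=0, p1=3, p2=1, p3=2, p4=0, p5=0, p6=3, p7=5) → (p0=0, p1=2, p2=1, p3=2, p4=0, p5=2, p6=2, p7=5)
step 3: fire t0:  (p0=0, p1=2, p2=1, p3=2, p4=0, p5=2, p6=2, p7=5) → (p0=0, p1=1, p2=1, p3=2, p4=0, p5=4, p6=1, p7=5)
step 4: fire t0:  (p0=0, p1=1, p2=1, p3=2, p4=0, p5=4, p6=1, p7=5) → (p0=0, p1=0, p2=1, p3=2, p4=0, p5=6, p6=0, p7=5)

(p0=0, p1=0, p2=1, p3=2, p4=0, p5=6, p6=0, p7=5)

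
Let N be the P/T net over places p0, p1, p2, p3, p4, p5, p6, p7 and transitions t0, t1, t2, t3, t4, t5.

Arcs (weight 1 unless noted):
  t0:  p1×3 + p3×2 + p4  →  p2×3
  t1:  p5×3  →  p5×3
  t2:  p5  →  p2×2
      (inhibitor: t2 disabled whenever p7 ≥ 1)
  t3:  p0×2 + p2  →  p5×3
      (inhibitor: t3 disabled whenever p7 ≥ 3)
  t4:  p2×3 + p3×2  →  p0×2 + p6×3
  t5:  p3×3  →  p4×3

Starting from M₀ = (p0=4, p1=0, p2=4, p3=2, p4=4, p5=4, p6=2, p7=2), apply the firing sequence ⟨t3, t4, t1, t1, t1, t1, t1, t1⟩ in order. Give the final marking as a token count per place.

(p0=4, p1=0, p2=0, p3=0, p4=4, p5=7, p6=5, p7=2)

step 1: fire t3:  (p0=4, p1=0, p2=4, p3=2, p4=4, p5=4, p6=2, p7=2) → (p0=2, p1=0, p2=3, p3=2, p4=4, p5=7, p6=2, p7=2)
step 2: fire t4:  (p0=2, p1=0, p2=3, p3=2, p4=4, p5=7, p6=2, p7=2) → (p0=4, p1=0, p2=0, p3=0, p4=4, p5=7, p6=5, p7=2)
step 3: fire t1:  (p0=4, p1=0, p2=0, p3=0, p4=4, p5=7, p6=5, p7=2) → (p0=4, p1=0, p2=0, p3=0, p4=4, p5=7, p6=5, p7=2)
step 4: fire t1:  (p0=4, p1=0, p2=0, p3=0, p4=4, p5=7, p6=5, p7=2) → (p0=4, p1=0, p2=0, p3=0, p4=4, p5=7, p6=5, p7=2)
step 5: fire t1:  (p0=4, p1=0, p2=0, p3=0, p4=4, p5=7, p6=5, p7=2) → (p0=4, p1=0, p2=0, p3=0, p4=4, p5=7, p6=5, p7=2)
step 6: fire t1:  (p0=4, p1=0, p2=0, p3=0, p4=4, p5=7, p6=5, p7=2) → (p0=4, p1=0, p2=0, p3=0, p4=4, p5=7, p6=5, p7=2)
step 7: fire t1:  (p0=4, p1=0, p2=0, p3=0, p4=4, p5=7, p6=5, p7=2) → (p0=4, p1=0, p2=0, p3=0, p4=4, p5=7, p6=5, p7=2)
step 8: fire t1:  (p0=4, p1=0, p2=0, p3=0, p4=4, p5=7, p6=5, p7=2) → (p0=4, p1=0, p2=0, p3=0, p4=4, p5=7, p6=5, p7=2)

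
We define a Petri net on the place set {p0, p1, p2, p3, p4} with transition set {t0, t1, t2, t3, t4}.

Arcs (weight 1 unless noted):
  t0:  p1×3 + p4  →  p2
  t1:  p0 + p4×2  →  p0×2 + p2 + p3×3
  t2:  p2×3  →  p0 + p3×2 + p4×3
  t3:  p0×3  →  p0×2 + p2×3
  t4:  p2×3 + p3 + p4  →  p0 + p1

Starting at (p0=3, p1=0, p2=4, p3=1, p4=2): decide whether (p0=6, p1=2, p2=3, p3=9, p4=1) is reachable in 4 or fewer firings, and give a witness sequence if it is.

NO — not reachable within 4 firings

depth 0: 1 marking
depth 1: 5 markings reached so far
depth 2: 9 markings reached so far
depth 3: 16 markings reached so far
depth 4: 24 markings reached so far
target is not among the 24 markings reachable within 4 steps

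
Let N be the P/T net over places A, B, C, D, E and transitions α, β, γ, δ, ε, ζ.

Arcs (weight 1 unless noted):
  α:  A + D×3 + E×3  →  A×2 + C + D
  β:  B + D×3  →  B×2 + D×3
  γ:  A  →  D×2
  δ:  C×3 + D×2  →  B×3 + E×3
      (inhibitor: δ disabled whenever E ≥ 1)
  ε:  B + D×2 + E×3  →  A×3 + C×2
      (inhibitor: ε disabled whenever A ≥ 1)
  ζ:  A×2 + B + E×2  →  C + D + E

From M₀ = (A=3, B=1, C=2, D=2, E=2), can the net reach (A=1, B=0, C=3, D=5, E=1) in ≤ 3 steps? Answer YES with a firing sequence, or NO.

depth 0: 1 marking
depth 1: 3 markings reached so far
depth 2: 6 markings reached so far
depth 3: 10 markings reached so far
target is not among the 10 markings reachable within 3 steps

NO — not reachable within 3 firings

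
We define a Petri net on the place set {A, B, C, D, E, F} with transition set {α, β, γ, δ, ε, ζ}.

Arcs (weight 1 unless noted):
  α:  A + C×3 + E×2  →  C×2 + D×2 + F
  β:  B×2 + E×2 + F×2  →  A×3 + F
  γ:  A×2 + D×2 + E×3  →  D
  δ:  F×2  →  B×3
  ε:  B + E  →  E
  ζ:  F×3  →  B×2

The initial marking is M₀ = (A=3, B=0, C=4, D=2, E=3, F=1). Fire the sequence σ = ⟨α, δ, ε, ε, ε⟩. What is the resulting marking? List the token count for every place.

step 1: fire α:  (A=3, B=0, C=4, D=2, E=3, F=1) → (A=2, B=0, C=3, D=4, E=1, F=2)
step 2: fire δ:  (A=2, B=0, C=3, D=4, E=1, F=2) → (A=2, B=3, C=3, D=4, E=1, F=0)
step 3: fire ε:  (A=2, B=3, C=3, D=4, E=1, F=0) → (A=2, B=2, C=3, D=4, E=1, F=0)
step 4: fire ε:  (A=2, B=2, C=3, D=4, E=1, F=0) → (A=2, B=1, C=3, D=4, E=1, F=0)
step 5: fire ε:  (A=2, B=1, C=3, D=4, E=1, F=0) → (A=2, B=0, C=3, D=4, E=1, F=0)

(A=2, B=0, C=3, D=4, E=1, F=0)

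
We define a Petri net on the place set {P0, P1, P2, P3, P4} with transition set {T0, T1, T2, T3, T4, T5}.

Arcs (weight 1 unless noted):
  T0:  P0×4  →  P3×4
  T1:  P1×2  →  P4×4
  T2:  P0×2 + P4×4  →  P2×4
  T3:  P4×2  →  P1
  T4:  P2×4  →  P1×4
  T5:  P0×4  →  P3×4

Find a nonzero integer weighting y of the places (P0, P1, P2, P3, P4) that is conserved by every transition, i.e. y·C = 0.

y = (P0:2, P1:2, P2:2, P3:2, P4:1)

Incidence matrix C (rows=places, cols=transitions):
       T0   T1   T2   T3   T4   T5
   P0  -4    0   -2    0    0   -4
   P1   0   -2    0    1    4    0
   P2   0    0    4    0   -4    0
   P3   4    0    0    0    0    4
   P4   0    4   -4   -2    0    0

Candidate y = [2, 2, 2, 2, 1]; check y·C column-wise:
  col T0: 2·-4 + 2·0 + 2·0 + 2·4 + 1·0 = 0
  col T1: 2·0 + 2·-2 + 2·0 + 2·0 + 1·4 = 0
  col T2: 2·-2 + 2·0 + 2·4 + 2·0 + 1·-4 = 0
  col T3: 2·0 + 2·1 + 2·0 + 2·0 + 1·-2 = 0
  col T4: 2·0 + 2·4 + 2·-4 + 2·0 + 1·0 = 0
  col T5: 2·-4 + 2·0 + 2·0 + 2·4 + 1·0 = 0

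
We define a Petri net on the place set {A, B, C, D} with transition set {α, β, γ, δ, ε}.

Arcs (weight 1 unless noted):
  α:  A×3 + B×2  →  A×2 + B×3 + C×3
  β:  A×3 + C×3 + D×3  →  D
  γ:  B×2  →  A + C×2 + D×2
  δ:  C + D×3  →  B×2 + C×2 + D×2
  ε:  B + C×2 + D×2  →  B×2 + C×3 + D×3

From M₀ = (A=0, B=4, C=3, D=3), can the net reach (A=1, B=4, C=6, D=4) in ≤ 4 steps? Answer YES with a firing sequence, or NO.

YES — reachable via ⟨γ, δ⟩ (2 firings)

step 1: fire γ:  (A=0, B=4, C=3, D=3) → (A=1, B=2, C=5, D=5)
step 2: fire δ:  (A=1, B=2, C=5, D=5) → (A=1, B=4, C=6, D=4)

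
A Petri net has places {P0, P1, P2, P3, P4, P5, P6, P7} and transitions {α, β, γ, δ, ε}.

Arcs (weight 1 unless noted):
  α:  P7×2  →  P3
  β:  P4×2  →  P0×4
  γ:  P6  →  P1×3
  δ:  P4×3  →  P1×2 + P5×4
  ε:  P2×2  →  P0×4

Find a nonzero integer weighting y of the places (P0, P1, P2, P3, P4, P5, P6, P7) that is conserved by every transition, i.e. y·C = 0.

Incidence matrix C (rows=places, cols=transitions):
        α    β    γ    δ    ε
   P0   0    4    0    0    4
   P1   0    0    3    2    0
   P2   0    0    0    0   -2
   P3   1    0    0    0    0
   P4   0   -2    0   -3    0
   P5   0    0    0    4    0
   P6   0    0   -1    0    0
   P7  -2    0    0    0    0

Candidate y = [2, 0, 4, 0, 4, 3, 0, 0]; check y·C column-wise:
  col α: 2·0 + 4·0 + 0·1 + 4·0 + 3·0 + 0·-2 = 0
  col β: 2·4 + 4·0 + 4·-2 + 3·0 = 0
  col γ: 2·0 + 0·3 + 4·0 + 4·0 + 3·0 + 0·-1 = 0
  col δ: 2·0 + 0·2 + 4·0 + 4·-3 + 3·4 = 0
  col ε: 2·4 + 4·-2 + 4·0 + 3·0 = 0

y = (P0:2, P1:0, P2:4, P3:0, P4:4, P5:3, P6:0, P7:0)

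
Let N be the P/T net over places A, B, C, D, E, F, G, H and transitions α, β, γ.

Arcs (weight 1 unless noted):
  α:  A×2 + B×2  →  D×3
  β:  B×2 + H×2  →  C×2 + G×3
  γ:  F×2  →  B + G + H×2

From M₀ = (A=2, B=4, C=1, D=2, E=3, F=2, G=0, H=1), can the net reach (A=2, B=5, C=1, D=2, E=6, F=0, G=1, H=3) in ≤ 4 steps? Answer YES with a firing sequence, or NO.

depth 0: 1 marking
depth 1: 3 markings reached so far
depth 2: 5 markings reached so far
depth 3: 6 markings reached so far
depth 4: 6 markings reached so far
(frontier empty at depth 4; search complete)
target is not among the 6 markings reachable within 4 steps

NO — not reachable within 4 firings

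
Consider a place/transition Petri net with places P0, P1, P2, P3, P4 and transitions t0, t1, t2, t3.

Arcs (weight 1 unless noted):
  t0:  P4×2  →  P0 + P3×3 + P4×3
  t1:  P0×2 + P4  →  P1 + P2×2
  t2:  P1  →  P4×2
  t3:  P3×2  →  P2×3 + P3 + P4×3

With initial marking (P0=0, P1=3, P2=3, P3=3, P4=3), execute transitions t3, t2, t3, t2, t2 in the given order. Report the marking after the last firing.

(P0=0, P1=0, P2=9, P3=1, P4=15)

step 1: fire t3:  (P0=0, P1=3, P2=3, P3=3, P4=3) → (P0=0, P1=3, P2=6, P3=2, P4=6)
step 2: fire t2:  (P0=0, P1=3, P2=6, P3=2, P4=6) → (P0=0, P1=2, P2=6, P3=2, P4=8)
step 3: fire t3:  (P0=0, P1=2, P2=6, P3=2, P4=8) → (P0=0, P1=2, P2=9, P3=1, P4=11)
step 4: fire t2:  (P0=0, P1=2, P2=9, P3=1, P4=11) → (P0=0, P1=1, P2=9, P3=1, P4=13)
step 5: fire t2:  (P0=0, P1=1, P2=9, P3=1, P4=13) → (P0=0, P1=0, P2=9, P3=1, P4=15)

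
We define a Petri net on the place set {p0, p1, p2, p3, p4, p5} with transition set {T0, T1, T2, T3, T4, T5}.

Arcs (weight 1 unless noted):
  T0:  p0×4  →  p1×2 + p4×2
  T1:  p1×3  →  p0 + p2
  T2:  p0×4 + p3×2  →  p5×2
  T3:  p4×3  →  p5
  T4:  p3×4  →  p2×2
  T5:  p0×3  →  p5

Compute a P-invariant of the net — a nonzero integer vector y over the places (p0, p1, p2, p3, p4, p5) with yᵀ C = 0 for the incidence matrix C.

Incidence matrix C (rows=places, cols=transitions):
       T0   T1   T2   T3   T4   T5
   p0  -4    1   -4    0    0   -3
   p1   2   -3    0    0    0    0
   p2   0    1    0    0    2    0
   p3   0    0   -2    0   -4    0
   p4   2    0    0   -3    0    0
   p5   0    0    2    1    0    1

Candidate y = [1, 1, 2, 1, 1, 3]; check y·C column-wise:
  col T0: 1·-4 + 1·2 + 2·0 + 1·0 + 1·2 + 3·0 = 0
  col T1: 1·1 + 1·-3 + 2·1 + 1·0 + 1·0 + 3·0 = 0
  col T2: 1·-4 + 1·0 + 2·0 + 1·-2 + 1·0 + 3·2 = 0
  col T3: 1·0 + 1·0 + 2·0 + 1·0 + 1·-3 + 3·1 = 0
  col T4: 1·0 + 1·0 + 2·2 + 1·-4 + 1·0 + 3·0 = 0
  col T5: 1·-3 + 1·0 + 2·0 + 1·0 + 1·0 + 3·1 = 0

y = (p0:1, p1:1, p2:2, p3:1, p4:1, p5:3)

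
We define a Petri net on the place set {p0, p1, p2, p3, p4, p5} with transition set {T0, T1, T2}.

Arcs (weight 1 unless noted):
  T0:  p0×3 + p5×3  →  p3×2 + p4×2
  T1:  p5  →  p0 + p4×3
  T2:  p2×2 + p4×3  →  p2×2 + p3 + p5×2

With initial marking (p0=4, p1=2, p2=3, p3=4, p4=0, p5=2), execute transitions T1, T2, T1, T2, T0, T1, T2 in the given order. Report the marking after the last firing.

step 1: fire T1:  (p0=4, p1=2, p2=3, p3=4, p4=0, p5=2) → (p0=5, p1=2, p2=3, p3=4, p4=3, p5=1)
step 2: fire T2:  (p0=5, p1=2, p2=3, p3=4, p4=3, p5=1) → (p0=5, p1=2, p2=3, p3=5, p4=0, p5=3)
step 3: fire T1:  (p0=5, p1=2, p2=3, p3=5, p4=0, p5=3) → (p0=6, p1=2, p2=3, p3=5, p4=3, p5=2)
step 4: fire T2:  (p0=6, p1=2, p2=3, p3=5, p4=3, p5=2) → (p0=6, p1=2, p2=3, p3=6, p4=0, p5=4)
step 5: fire T0:  (p0=6, p1=2, p2=3, p3=6, p4=0, p5=4) → (p0=3, p1=2, p2=3, p3=8, p4=2, p5=1)
step 6: fire T1:  (p0=3, p1=2, p2=3, p3=8, p4=2, p5=1) → (p0=4, p1=2, p2=3, p3=8, p4=5, p5=0)
step 7: fire T2:  (p0=4, p1=2, p2=3, p3=8, p4=5, p5=0) → (p0=4, p1=2, p2=3, p3=9, p4=2, p5=2)

(p0=4, p1=2, p2=3, p3=9, p4=2, p5=2)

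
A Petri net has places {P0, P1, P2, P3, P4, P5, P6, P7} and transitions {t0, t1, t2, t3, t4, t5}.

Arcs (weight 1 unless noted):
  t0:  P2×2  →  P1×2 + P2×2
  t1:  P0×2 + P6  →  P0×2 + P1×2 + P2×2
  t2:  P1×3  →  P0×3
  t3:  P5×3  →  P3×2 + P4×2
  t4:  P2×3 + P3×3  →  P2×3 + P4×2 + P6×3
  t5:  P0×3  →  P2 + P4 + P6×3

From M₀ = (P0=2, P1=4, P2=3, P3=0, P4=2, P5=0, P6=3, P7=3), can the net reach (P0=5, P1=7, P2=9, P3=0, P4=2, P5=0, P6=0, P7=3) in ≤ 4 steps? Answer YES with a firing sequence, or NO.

YES — reachable via ⟨t1, t1, t1, t2⟩ (4 firings)

step 1: fire t1:  (P0=2, P1=4, P2=3, P3=0, P4=2, P5=0, P6=3, P7=3) → (P0=2, P1=6, P2=5, P3=0, P4=2, P5=0, P6=2, P7=3)
step 2: fire t1:  (P0=2, P1=6, P2=5, P3=0, P4=2, P5=0, P6=2, P7=3) → (P0=2, P1=8, P2=7, P3=0, P4=2, P5=0, P6=1, P7=3)
step 3: fire t1:  (P0=2, P1=8, P2=7, P3=0, P4=2, P5=0, P6=1, P7=3) → (P0=2, P1=10, P2=9, P3=0, P4=2, P5=0, P6=0, P7=3)
step 4: fire t2:  (P0=2, P1=10, P2=9, P3=0, P4=2, P5=0, P6=0, P7=3) → (P0=5, P1=7, P2=9, P3=0, P4=2, P5=0, P6=0, P7=3)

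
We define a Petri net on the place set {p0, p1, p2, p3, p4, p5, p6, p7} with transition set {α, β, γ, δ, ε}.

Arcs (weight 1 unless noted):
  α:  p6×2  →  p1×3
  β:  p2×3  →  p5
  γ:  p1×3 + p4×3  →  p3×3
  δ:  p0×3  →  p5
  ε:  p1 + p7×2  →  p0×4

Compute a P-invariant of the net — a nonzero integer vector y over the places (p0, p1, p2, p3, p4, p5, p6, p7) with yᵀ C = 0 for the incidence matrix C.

Incidence matrix C (rows=places, cols=transitions):
        α    β    γ    δ    ε
   p0   0    0    0   -3    4
   p1   3    0   -3    0   -1
   p2   0   -3    0    0    0
   p3   0    0    3    0    0
   p4   0    0   -3    0    0
   p5   0    1    0    1    0
   p6  -2    0    0    0    0
   p7   0    0    0    0   -2

Candidate y = [0, 0, 0, 1, 1, 0, 0, 0]; check y·C column-wise:
  col α: 0·3 + 1·0 + 1·0 + 0·-2 = 0
  col β: 0·-3 + 1·0 + 1·0 + 0·1 = 0
  col γ: 0·-3 + 1·3 + 1·-3 = 0
  col δ: 0·-3 + 1·0 + 1·0 + 0·1 = 0
  col ε: 0·4 + 0·-1 + 1·0 + 1·0 + 0·-2 = 0

y = (p0:0, p1:0, p2:0, p3:1, p4:1, p5:0, p6:0, p7:0)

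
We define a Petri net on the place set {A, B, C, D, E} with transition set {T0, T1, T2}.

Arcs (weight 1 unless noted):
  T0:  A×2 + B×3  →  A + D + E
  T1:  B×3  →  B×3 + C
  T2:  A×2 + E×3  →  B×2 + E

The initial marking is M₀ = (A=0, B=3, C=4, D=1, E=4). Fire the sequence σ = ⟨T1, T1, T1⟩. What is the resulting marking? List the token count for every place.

(A=0, B=3, C=7, D=1, E=4)

step 1: fire T1:  (A=0, B=3, C=4, D=1, E=4) → (A=0, B=3, C=5, D=1, E=4)
step 2: fire T1:  (A=0, B=3, C=5, D=1, E=4) → (A=0, B=3, C=6, D=1, E=4)
step 3: fire T1:  (A=0, B=3, C=6, D=1, E=4) → (A=0, B=3, C=7, D=1, E=4)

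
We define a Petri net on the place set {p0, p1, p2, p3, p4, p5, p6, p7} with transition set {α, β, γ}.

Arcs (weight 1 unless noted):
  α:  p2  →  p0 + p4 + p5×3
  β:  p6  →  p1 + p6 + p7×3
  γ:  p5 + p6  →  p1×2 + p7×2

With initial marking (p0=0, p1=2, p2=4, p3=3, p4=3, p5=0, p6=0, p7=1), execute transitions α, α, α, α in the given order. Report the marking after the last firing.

step 1: fire α:  (p0=0, p1=2, p2=4, p3=3, p4=3, p5=0, p6=0, p7=1) → (p0=1, p1=2, p2=3, p3=3, p4=4, p5=3, p6=0, p7=1)
step 2: fire α:  (p0=1, p1=2, p2=3, p3=3, p4=4, p5=3, p6=0, p7=1) → (p0=2, p1=2, p2=2, p3=3, p4=5, p5=6, p6=0, p7=1)
step 3: fire α:  (p0=2, p1=2, p2=2, p3=3, p4=5, p5=6, p6=0, p7=1) → (p0=3, p1=2, p2=1, p3=3, p4=6, p5=9, p6=0, p7=1)
step 4: fire α:  (p0=3, p1=2, p2=1, p3=3, p4=6, p5=9, p6=0, p7=1) → (p0=4, p1=2, p2=0, p3=3, p4=7, p5=12, p6=0, p7=1)

(p0=4, p1=2, p2=0, p3=3, p4=7, p5=12, p6=0, p7=1)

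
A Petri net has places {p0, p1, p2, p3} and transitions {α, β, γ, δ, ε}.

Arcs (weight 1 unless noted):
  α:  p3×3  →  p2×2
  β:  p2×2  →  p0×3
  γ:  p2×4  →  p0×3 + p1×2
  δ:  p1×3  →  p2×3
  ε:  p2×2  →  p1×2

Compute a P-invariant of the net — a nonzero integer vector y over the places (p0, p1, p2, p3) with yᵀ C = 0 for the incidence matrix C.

y = (p0:2, p1:3, p2:3, p3:2)

Incidence matrix C (rows=places, cols=transitions):
        α    β    γ    δ    ε
   p0   0    3    3    0    0
   p1   0    0    2   -3    2
   p2   2   -2   -4    3   -2
   p3  -3    0    0    0    0

Candidate y = [2, 3, 3, 2]; check y·C column-wise:
  col α: 2·0 + 3·0 + 3·2 + 2·-3 = 0
  col β: 2·3 + 3·0 + 3·-2 + 2·0 = 0
  col γ: 2·3 + 3·2 + 3·-4 + 2·0 = 0
  col δ: 2·0 + 3·-3 + 3·3 + 2·0 = 0
  col ε: 2·0 + 3·2 + 3·-2 + 2·0 = 0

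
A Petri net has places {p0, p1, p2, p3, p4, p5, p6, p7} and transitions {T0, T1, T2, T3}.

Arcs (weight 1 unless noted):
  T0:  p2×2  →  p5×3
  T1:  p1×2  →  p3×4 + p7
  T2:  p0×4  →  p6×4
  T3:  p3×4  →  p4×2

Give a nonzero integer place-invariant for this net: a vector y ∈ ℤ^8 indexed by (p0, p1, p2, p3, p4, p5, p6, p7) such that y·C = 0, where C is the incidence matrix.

y = (p0:0, p1:2, p2:0, p3:1, p4:2, p5:0, p6:0, p7:0)

Incidence matrix C (rows=places, cols=transitions):
       T0   T1   T2   T3
   p0   0    0   -4    0
   p1   0   -2    0    0
   p2  -2    0    0    0
   p3   0    4    0   -4
   p4   0    0    0    2
   p5   3    0    0    0
   p6   0    0    4    0
   p7   0    1    0    0

Candidate y = [0, 2, 0, 1, 2, 0, 0, 0]; check y·C column-wise:
  col T0: 2·0 + 0·-2 + 1·0 + 2·0 + 0·3 = 0
  col T1: 2·-2 + 1·4 + 2·0 + 0·1 = 0
  col T2: 0·-4 + 2·0 + 1·0 + 2·0 + 0·4 = 0
  col T3: 2·0 + 1·-4 + 2·2 = 0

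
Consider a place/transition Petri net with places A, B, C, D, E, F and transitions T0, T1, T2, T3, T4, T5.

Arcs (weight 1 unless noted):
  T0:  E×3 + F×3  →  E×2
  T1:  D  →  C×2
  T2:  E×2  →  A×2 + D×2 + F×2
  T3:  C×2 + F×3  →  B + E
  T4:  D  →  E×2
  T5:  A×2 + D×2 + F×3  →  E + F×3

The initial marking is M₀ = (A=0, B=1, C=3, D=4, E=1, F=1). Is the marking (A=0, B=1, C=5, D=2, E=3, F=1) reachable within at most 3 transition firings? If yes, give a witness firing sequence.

YES — reachable via ⟨T1, T4⟩ (2 firings)

step 1: fire T1:  (A=0, B=1, C=3, D=4, E=1, F=1) → (A=0, B=1, C=5, D=3, E=1, F=1)
step 2: fire T4:  (A=0, B=1, C=5, D=3, E=1, F=1) → (A=0, B=1, C=5, D=2, E=3, F=1)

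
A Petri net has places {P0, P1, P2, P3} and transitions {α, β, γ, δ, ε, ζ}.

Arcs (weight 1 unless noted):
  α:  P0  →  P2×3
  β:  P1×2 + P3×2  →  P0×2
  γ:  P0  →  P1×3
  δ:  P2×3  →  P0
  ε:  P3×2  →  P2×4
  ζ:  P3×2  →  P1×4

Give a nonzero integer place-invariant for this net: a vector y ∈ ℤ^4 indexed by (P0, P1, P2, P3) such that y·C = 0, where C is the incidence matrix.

Incidence matrix C (rows=places, cols=transitions):
        α    β    γ    δ    ε    ζ
   P0  -1    2   -1    1    0    0
   P1   0   -2    3    0    0    4
   P2   3    0    0   -3    4    0
   P3   0   -2    0    0   -2   -2

Candidate y = [3, 1, 1, 2]; check y·C column-wise:
  col α: 3·-1 + 1·0 + 1·3 + 2·0 = 0
  col β: 3·2 + 1·-2 + 1·0 + 2·-2 = 0
  col γ: 3·-1 + 1·3 + 1·0 + 2·0 = 0
  col δ: 3·1 + 1·0 + 1·-3 + 2·0 = 0
  col ε: 3·0 + 1·0 + 1·4 + 2·-2 = 0
  col ζ: 3·0 + 1·4 + 1·0 + 2·-2 = 0

y = (P0:3, P1:1, P2:1, P3:2)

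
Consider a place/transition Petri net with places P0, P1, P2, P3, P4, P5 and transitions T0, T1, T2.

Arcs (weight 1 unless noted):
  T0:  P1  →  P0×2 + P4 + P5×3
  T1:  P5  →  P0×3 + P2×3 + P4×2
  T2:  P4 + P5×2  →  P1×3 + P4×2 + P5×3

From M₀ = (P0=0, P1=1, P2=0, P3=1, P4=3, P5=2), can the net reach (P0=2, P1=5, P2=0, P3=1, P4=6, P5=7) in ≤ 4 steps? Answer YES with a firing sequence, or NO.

depth 0: 1 marking
depth 1: 4 markings reached so far
depth 2: 9 markings reached so far
depth 3: 16 markings reached so far
depth 4: 27 markings reached so far
target is not among the 27 markings reachable within 4 steps

NO — not reachable within 4 firings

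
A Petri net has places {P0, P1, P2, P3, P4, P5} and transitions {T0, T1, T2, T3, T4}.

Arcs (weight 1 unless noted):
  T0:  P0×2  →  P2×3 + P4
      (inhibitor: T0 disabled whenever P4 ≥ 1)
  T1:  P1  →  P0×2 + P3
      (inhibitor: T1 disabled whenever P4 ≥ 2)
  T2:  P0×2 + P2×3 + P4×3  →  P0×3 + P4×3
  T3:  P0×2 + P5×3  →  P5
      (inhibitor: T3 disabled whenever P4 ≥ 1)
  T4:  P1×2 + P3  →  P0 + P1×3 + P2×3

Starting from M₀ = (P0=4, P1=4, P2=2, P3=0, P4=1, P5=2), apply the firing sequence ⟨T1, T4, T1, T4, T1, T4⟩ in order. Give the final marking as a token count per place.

step 1: fire T1:  (P0=4, P1=4, P2=2, P3=0, P4=1, P5=2) → (P0=6, P1=3, P2=2, P3=1, P4=1, P5=2)
step 2: fire T4:  (P0=6, P1=3, P2=2, P3=1, P4=1, P5=2) → (P0=7, P1=4, P2=5, P3=0, P4=1, P5=2)
step 3: fire T1:  (P0=7, P1=4, P2=5, P3=0, P4=1, P5=2) → (P0=9, P1=3, P2=5, P3=1, P4=1, P5=2)
step 4: fire T4:  (P0=9, P1=3, P2=5, P3=1, P4=1, P5=2) → (P0=10, P1=4, P2=8, P3=0, P4=1, P5=2)
step 5: fire T1:  (P0=10, P1=4, P2=8, P3=0, P4=1, P5=2) → (P0=12, P1=3, P2=8, P3=1, P4=1, P5=2)
step 6: fire T4:  (P0=12, P1=3, P2=8, P3=1, P4=1, P5=2) → (P0=13, P1=4, P2=11, P3=0, P4=1, P5=2)

(P0=13, P1=4, P2=11, P3=0, P4=1, P5=2)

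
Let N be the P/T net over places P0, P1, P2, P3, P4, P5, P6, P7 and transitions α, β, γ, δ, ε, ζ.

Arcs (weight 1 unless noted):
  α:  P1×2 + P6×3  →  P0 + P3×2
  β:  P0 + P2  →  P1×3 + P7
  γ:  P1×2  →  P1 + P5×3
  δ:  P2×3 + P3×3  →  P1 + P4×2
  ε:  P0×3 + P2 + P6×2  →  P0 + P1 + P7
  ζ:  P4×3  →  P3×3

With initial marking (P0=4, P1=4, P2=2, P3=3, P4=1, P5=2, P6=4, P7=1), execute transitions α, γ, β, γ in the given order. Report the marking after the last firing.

step 1: fire α:  (P0=4, P1=4, P2=2, P3=3, P4=1, P5=2, P6=4, P7=1) → (P0=5, P1=2, P2=2, P3=5, P4=1, P5=2, P6=1, P7=1)
step 2: fire γ:  (P0=5, P1=2, P2=2, P3=5, P4=1, P5=2, P6=1, P7=1) → (P0=5, P1=1, P2=2, P3=5, P4=1, P5=5, P6=1, P7=1)
step 3: fire β:  (P0=5, P1=1, P2=2, P3=5, P4=1, P5=5, P6=1, P7=1) → (P0=4, P1=4, P2=1, P3=5, P4=1, P5=5, P6=1, P7=2)
step 4: fire γ:  (P0=4, P1=4, P2=1, P3=5, P4=1, P5=5, P6=1, P7=2) → (P0=4, P1=3, P2=1, P3=5, P4=1, P5=8, P6=1, P7=2)

(P0=4, P1=3, P2=1, P3=5, P4=1, P5=8, P6=1, P7=2)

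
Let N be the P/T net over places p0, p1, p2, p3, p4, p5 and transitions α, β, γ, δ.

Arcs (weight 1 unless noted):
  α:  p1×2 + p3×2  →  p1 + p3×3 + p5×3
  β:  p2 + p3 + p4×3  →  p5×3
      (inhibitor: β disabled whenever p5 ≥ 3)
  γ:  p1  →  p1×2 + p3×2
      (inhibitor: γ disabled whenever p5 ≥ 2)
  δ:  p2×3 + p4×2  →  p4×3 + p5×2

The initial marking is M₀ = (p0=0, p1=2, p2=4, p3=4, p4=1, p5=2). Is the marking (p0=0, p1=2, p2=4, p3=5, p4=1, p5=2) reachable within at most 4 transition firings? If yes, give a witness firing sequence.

NO — not reachable within 4 firings

depth 0: 1 marking
depth 1: 2 markings reached so far
depth 2: 2 markings reached so far
(frontier empty at depth 2; search complete)
target is not among the 2 markings reachable within 4 steps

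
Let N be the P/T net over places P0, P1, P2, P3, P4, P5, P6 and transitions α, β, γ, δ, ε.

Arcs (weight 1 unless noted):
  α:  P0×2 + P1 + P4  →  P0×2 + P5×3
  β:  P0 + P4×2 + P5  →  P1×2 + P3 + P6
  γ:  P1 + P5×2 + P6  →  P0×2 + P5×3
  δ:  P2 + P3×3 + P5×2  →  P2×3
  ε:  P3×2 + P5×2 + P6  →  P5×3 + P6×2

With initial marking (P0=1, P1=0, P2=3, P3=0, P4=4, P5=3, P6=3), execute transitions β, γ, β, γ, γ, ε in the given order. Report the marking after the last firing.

step 1: fire β:  (P0=1, P1=0, P2=3, P3=0, P4=4, P5=3, P6=3) → (P0=0, P1=2, P2=3, P3=1, P4=2, P5=2, P6=4)
step 2: fire γ:  (P0=0, P1=2, P2=3, P3=1, P4=2, P5=2, P6=4) → (P0=2, P1=1, P2=3, P3=1, P4=2, P5=3, P6=3)
step 3: fire β:  (P0=2, P1=1, P2=3, P3=1, P4=2, P5=3, P6=3) → (P0=1, P1=3, P2=3, P3=2, P4=0, P5=2, P6=4)
step 4: fire γ:  (P0=1, P1=3, P2=3, P3=2, P4=0, P5=2, P6=4) → (P0=3, P1=2, P2=3, P3=2, P4=0, P5=3, P6=3)
step 5: fire γ:  (P0=3, P1=2, P2=3, P3=2, P4=0, P5=3, P6=3) → (P0=5, P1=1, P2=3, P3=2, P4=0, P5=4, P6=2)
step 6: fire ε:  (P0=5, P1=1, P2=3, P3=2, P4=0, P5=4, P6=2) → (P0=5, P1=1, P2=3, P3=0, P4=0, P5=5, P6=3)

(P0=5, P1=1, P2=3, P3=0, P4=0, P5=5, P6=3)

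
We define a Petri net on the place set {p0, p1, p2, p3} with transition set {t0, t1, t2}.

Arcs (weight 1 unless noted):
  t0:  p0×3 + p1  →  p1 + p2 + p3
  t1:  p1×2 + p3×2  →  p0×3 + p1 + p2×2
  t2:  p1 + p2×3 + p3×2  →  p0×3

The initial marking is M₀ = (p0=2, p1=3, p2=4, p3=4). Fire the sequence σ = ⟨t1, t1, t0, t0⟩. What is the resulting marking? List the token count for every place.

step 1: fire t1:  (p0=2, p1=3, p2=4, p3=4) → (p0=5, p1=2, p2=6, p3=2)
step 2: fire t1:  (p0=5, p1=2, p2=6, p3=2) → (p0=8, p1=1, p2=8, p3=0)
step 3: fire t0:  (p0=8, p1=1, p2=8, p3=0) → (p0=5, p1=1, p2=9, p3=1)
step 4: fire t0:  (p0=5, p1=1, p2=9, p3=1) → (p0=2, p1=1, p2=10, p3=2)

(p0=2, p1=1, p2=10, p3=2)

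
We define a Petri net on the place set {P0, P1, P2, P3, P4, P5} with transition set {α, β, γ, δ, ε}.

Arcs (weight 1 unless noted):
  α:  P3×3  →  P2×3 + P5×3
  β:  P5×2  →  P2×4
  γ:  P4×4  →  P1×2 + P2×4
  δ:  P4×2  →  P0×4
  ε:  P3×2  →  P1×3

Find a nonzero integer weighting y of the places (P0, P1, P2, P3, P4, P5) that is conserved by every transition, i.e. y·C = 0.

y = (P0:1, P1:2, P2:1, P3:3, P4:2, P5:2)

Incidence matrix C (rows=places, cols=transitions):
        α    β    γ    δ    ε
   P0   0    0    0    4    0
   P1   0    0    2    0    3
   P2   3    4    4    0    0
   P3  -3    0    0    0   -2
   P4   0    0   -4   -2    0
   P5   3   -2    0    0    0

Candidate y = [1, 2, 1, 3, 2, 2]; check y·C column-wise:
  col α: 1·0 + 2·0 + 1·3 + 3·-3 + 2·0 + 2·3 = 0
  col β: 1·0 + 2·0 + 1·4 + 3·0 + 2·0 + 2·-2 = 0
  col γ: 1·0 + 2·2 + 1·4 + 3·0 + 2·-4 + 2·0 = 0
  col δ: 1·4 + 2·0 + 1·0 + 3·0 + 2·-2 + 2·0 = 0
  col ε: 1·0 + 2·3 + 1·0 + 3·-2 + 2·0 + 2·0 = 0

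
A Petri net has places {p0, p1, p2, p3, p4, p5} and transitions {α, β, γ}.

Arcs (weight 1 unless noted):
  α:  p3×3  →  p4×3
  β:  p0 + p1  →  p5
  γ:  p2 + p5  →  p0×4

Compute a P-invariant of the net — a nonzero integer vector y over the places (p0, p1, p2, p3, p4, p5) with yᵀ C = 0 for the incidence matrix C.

y = (p0:1, p1:-1, p2:4, p3:0, p4:0, p5:0)

Incidence matrix C (rows=places, cols=transitions):
        α    β    γ
   p0   0   -1    4
   p1   0   -1    0
   p2   0    0   -1
   p3  -3    0    0
   p4   3    0    0
   p5   0    1   -1

Candidate y = [1, -1, 4, 0, 0, 0]; check y·C column-wise:
  col α: 1·0 + -1·0 + 4·0 + 0·-3 + 0·3 = 0
  col β: 1·-1 + -1·-1 + 4·0 + 0·1 = 0
  col γ: 1·4 + -1·0 + 4·-1 + 0·-1 = 0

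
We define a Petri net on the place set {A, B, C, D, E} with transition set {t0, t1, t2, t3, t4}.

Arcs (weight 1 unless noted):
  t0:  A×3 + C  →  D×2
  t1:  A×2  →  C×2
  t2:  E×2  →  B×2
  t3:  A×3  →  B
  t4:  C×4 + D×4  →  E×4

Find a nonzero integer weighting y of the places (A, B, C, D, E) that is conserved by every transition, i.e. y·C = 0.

Incidence matrix C (rows=places, cols=transitions):
       t0   t1   t2   t3   t4
    A  -3   -2    0   -3    0
    B   0    0    2    1    0
    C  -1    2    0    0   -4
    D   2    0    0    0   -4
    E   0    0   -2    0    4

Candidate y = [1, 3, 1, 2, 3]; check y·C column-wise:
  col t0: 1·-3 + 3·0 + 1·-1 + 2·2 + 3·0 = 0
  col t1: 1·-2 + 3·0 + 1·2 + 2·0 + 3·0 = 0
  col t2: 1·0 + 3·2 + 1·0 + 2·0 + 3·-2 = 0
  col t3: 1·-3 + 3·1 + 1·0 + 2·0 + 3·0 = 0
  col t4: 1·0 + 3·0 + 1·-4 + 2·-4 + 3·4 = 0

y = (A:1, B:3, C:1, D:2, E:3)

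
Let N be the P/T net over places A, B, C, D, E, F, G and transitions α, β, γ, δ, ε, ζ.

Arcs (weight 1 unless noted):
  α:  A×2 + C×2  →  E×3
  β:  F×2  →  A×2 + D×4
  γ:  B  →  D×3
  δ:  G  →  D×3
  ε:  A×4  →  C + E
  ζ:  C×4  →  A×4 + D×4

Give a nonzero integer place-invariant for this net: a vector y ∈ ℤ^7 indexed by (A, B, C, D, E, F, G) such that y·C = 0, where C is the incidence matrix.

Incidence matrix C (rows=places, cols=transitions):
        α    β    γ    δ    ε    ζ
    A  -2    2    0    0   -4    4
    B   0    0   -1    0    0    0
    C  -2    0    0    0    1   -4
    D   0    4    3    3    0    4
    E   3    0    0    0    1    0
    F   0   -2    0    0    0    0
    G   0    0    0   -1    0    0

Candidate y = [1, 3, 2, 1, 2, 3, 3]; check y·C column-wise:
  col α: 1·-2 + 3·0 + 2·-2 + 1·0 + 2·3 + 3·0 + 3·0 = 0
  col β: 1·2 + 3·0 + 2·0 + 1·4 + 2·0 + 3·-2 + 3·0 = 0
  col γ: 1·0 + 3·-1 + 2·0 + 1·3 + 2·0 + 3·0 + 3·0 = 0
  col δ: 1·0 + 3·0 + 2·0 + 1·3 + 2·0 + 3·0 + 3·-1 = 0
  col ε: 1·-4 + 3·0 + 2·1 + 1·0 + 2·1 + 3·0 + 3·0 = 0
  col ζ: 1·4 + 3·0 + 2·-4 + 1·4 + 2·0 + 3·0 + 3·0 = 0

y = (A:1, B:3, C:2, D:1, E:2, F:3, G:3)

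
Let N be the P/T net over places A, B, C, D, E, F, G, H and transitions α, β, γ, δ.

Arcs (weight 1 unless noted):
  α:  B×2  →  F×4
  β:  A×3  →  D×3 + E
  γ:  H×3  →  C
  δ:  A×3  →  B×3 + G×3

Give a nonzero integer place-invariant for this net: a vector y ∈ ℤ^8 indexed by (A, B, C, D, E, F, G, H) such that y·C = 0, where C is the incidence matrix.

y = (A:0, B:0, C:0, D:1, E:-3, F:0, G:0, H:0)

Incidence matrix C (rows=places, cols=transitions):
        α    β    γ    δ
    A   0   -3    0   -3
    B  -2    0    0    3
    C   0    0    1    0
    D   0    3    0    0
    E   0    1    0    0
    F   4    0    0    0
    G   0    0    0    3
    H   0    0   -3    0

Candidate y = [0, 0, 0, 1, -3, 0, 0, 0]; check y·C column-wise:
  col α: 0·-2 + 1·0 + -3·0 + 0·4 = 0
  col β: 0·-3 + 1·3 + -3·1 = 0
  col γ: 0·1 + 1·0 + -3·0 + 0·-3 = 0
  col δ: 0·-3 + 0·3 + 1·0 + -3·0 + 0·3 = 0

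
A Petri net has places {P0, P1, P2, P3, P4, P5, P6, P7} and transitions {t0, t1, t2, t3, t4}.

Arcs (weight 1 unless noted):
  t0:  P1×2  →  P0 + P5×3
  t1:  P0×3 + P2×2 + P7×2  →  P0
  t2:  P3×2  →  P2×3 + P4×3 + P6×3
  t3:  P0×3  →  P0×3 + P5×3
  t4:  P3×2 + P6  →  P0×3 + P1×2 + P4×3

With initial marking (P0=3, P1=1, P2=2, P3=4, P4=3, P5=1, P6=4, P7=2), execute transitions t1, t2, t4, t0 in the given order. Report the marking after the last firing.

step 1: fire t1:  (P0=3, P1=1, P2=2, P3=4, P4=3, P5=1, P6=4, P7=2) → (P0=1, P1=1, P2=0, P3=4, P4=3, P5=1, P6=4, P7=0)
step 2: fire t2:  (P0=1, P1=1, P2=0, P3=4, P4=3, P5=1, P6=4, P7=0) → (P0=1, P1=1, P2=3, P3=2, P4=6, P5=1, P6=7, P7=0)
step 3: fire t4:  (P0=1, P1=1, P2=3, P3=2, P4=6, P5=1, P6=7, P7=0) → (P0=4, P1=3, P2=3, P3=0, P4=9, P5=1, P6=6, P7=0)
step 4: fire t0:  (P0=4, P1=3, P2=3, P3=0, P4=9, P5=1, P6=6, P7=0) → (P0=5, P1=1, P2=3, P3=0, P4=9, P5=4, P6=6, P7=0)

(P0=5, P1=1, P2=3, P3=0, P4=9, P5=4, P6=6, P7=0)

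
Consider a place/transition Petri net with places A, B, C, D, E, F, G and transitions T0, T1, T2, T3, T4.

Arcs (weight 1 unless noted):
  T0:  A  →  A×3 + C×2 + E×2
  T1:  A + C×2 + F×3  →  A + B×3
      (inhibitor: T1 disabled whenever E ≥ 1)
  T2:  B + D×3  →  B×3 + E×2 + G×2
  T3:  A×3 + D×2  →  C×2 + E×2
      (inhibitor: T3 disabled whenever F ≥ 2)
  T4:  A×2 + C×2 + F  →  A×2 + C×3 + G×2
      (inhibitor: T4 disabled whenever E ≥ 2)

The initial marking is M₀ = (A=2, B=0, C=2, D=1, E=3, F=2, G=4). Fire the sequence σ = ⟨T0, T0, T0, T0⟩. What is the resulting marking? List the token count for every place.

step 1: fire T0:  (A=2, B=0, C=2, D=1, E=3, F=2, G=4) → (A=4, B=0, C=4, D=1, E=5, F=2, G=4)
step 2: fire T0:  (A=4, B=0, C=4, D=1, E=5, F=2, G=4) → (A=6, B=0, C=6, D=1, E=7, F=2, G=4)
step 3: fire T0:  (A=6, B=0, C=6, D=1, E=7, F=2, G=4) → (A=8, B=0, C=8, D=1, E=9, F=2, G=4)
step 4: fire T0:  (A=8, B=0, C=8, D=1, E=9, F=2, G=4) → (A=10, B=0, C=10, D=1, E=11, F=2, G=4)

(A=10, B=0, C=10, D=1, E=11, F=2, G=4)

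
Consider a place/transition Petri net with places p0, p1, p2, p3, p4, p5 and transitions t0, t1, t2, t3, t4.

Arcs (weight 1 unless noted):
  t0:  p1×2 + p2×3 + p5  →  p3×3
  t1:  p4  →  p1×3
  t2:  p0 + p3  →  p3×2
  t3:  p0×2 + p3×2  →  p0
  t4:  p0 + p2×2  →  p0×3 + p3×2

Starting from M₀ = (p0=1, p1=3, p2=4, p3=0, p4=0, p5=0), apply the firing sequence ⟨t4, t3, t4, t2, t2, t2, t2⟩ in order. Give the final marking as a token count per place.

(p0=0, p1=3, p2=0, p3=6, p4=0, p5=0)

step 1: fire t4:  (p0=1, p1=3, p2=4, p3=0, p4=0, p5=0) → (p0=3, p1=3, p2=2, p3=2, p4=0, p5=0)
step 2: fire t3:  (p0=3, p1=3, p2=2, p3=2, p4=0, p5=0) → (p0=2, p1=3, p2=2, p3=0, p4=0, p5=0)
step 3: fire t4:  (p0=2, p1=3, p2=2, p3=0, p4=0, p5=0) → (p0=4, p1=3, p2=0, p3=2, p4=0, p5=0)
step 4: fire t2:  (p0=4, p1=3, p2=0, p3=2, p4=0, p5=0) → (p0=3, p1=3, p2=0, p3=3, p4=0, p5=0)
step 5: fire t2:  (p0=3, p1=3, p2=0, p3=3, p4=0, p5=0) → (p0=2, p1=3, p2=0, p3=4, p4=0, p5=0)
step 6: fire t2:  (p0=2, p1=3, p2=0, p3=4, p4=0, p5=0) → (p0=1, p1=3, p2=0, p3=5, p4=0, p5=0)
step 7: fire t2:  (p0=1, p1=3, p2=0, p3=5, p4=0, p5=0) → (p0=0, p1=3, p2=0, p3=6, p4=0, p5=0)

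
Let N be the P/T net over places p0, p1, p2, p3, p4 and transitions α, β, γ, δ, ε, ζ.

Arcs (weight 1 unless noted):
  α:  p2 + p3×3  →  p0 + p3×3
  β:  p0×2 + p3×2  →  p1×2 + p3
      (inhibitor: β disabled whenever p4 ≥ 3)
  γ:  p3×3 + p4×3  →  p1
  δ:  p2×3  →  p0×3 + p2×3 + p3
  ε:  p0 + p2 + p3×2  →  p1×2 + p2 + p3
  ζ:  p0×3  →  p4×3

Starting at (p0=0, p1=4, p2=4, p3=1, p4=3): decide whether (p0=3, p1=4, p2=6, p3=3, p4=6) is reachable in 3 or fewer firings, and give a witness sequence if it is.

depth 0: 1 marking
depth 1: 2 markings reached so far
depth 2: 5 markings reached so far
depth 3: 10 markings reached so far
target is not among the 10 markings reachable within 3 steps

NO — not reachable within 3 firings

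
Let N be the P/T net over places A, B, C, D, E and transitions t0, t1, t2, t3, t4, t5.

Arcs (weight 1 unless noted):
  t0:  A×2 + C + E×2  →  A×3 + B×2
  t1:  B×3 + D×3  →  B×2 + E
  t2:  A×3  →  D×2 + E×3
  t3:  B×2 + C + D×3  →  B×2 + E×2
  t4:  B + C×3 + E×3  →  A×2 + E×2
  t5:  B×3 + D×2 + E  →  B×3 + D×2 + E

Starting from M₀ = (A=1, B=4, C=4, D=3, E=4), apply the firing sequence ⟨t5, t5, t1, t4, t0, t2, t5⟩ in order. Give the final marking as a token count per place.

(A=1, B=4, C=0, D=2, E=5)

step 1: fire t5:  (A=1, B=4, C=4, D=3, E=4) → (A=1, B=4, C=4, D=3, E=4)
step 2: fire t5:  (A=1, B=4, C=4, D=3, E=4) → (A=1, B=4, C=4, D=3, E=4)
step 3: fire t1:  (A=1, B=4, C=4, D=3, E=4) → (A=1, B=3, C=4, D=0, E=5)
step 4: fire t4:  (A=1, B=3, C=4, D=0, E=5) → (A=3, B=2, C=1, D=0, E=4)
step 5: fire t0:  (A=3, B=2, C=1, D=0, E=4) → (A=4, B=4, C=0, D=0, E=2)
step 6: fire t2:  (A=4, B=4, C=0, D=0, E=2) → (A=1, B=4, C=0, D=2, E=5)
step 7: fire t5:  (A=1, B=4, C=0, D=2, E=5) → (A=1, B=4, C=0, D=2, E=5)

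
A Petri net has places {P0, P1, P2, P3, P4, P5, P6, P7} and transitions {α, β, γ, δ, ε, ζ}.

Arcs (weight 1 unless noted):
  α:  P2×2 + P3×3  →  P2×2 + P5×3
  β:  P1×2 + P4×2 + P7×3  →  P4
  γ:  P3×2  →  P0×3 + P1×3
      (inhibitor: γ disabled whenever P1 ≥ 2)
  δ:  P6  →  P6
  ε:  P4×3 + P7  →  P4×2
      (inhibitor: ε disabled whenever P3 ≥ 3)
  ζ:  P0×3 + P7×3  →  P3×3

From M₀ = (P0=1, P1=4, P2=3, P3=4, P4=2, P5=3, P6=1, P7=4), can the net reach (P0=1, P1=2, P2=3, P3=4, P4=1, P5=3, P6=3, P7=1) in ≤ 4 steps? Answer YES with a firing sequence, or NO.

depth 0: 1 marking
depth 1: 3 markings reached so far
depth 2: 4 markings reached so far
depth 3: 4 markings reached so far
(frontier empty at depth 3; search complete)
target is not among the 4 markings reachable within 4 steps

NO — not reachable within 4 firings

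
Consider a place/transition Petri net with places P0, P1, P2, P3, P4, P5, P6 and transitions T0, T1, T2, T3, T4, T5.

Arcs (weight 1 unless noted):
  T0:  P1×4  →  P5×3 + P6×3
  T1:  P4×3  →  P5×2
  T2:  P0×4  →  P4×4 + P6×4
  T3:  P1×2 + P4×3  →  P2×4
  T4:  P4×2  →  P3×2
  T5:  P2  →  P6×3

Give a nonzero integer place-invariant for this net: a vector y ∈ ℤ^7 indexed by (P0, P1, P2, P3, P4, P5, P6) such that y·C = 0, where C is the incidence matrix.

Incidence matrix C (rows=places, cols=transitions):
       T0   T1   T2   T3   T4   T5
   P0   0    0   -4    0    0    0
   P1  -4    0    0   -2    0    0
   P2   0    0    0    4    0   -1
   P3   0    0    0    0    2    0
   P4   0   -3    4   -3   -2    0
   P5   3    2    0    0    0    0
   P6   3    0    4    0    0    3

Candidate y = [3, 3, 3, 2, 2, 3, 1]; check y·C column-wise:
  col T0: 3·0 + 3·-4 + 3·0 + 2·0 + 2·0 + 3·3 + 1·3 = 0
  col T1: 3·0 + 3·0 + 3·0 + 2·0 + 2·-3 + 3·2 + 1·0 = 0
  col T2: 3·-4 + 3·0 + 3·0 + 2·0 + 2·4 + 3·0 + 1·4 = 0
  col T3: 3·0 + 3·-2 + 3·4 + 2·0 + 2·-3 + 3·0 + 1·0 = 0
  col T4: 3·0 + 3·0 + 3·0 + 2·2 + 2·-2 + 3·0 + 1·0 = 0
  col T5: 3·0 + 3·0 + 3·-1 + 2·0 + 2·0 + 3·0 + 1·3 = 0

y = (P0:3, P1:3, P2:3, P3:2, P4:2, P5:3, P6:1)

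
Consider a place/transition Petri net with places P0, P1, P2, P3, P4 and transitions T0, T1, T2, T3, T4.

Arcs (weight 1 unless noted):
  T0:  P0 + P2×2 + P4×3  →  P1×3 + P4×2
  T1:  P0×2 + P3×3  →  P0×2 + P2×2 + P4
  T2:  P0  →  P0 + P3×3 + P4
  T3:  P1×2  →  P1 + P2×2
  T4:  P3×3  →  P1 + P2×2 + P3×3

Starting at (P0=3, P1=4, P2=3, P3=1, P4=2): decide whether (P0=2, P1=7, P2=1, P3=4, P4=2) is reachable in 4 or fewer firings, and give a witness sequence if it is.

YES — reachable via ⟨T2, T0⟩ (2 firings)

step 1: fire T2:  (P0=3, P1=4, P2=3, P3=1, P4=2) → (P0=3, P1=4, P2=3, P3=4, P4=3)
step 2: fire T0:  (P0=3, P1=4, P2=3, P3=4, P4=3) → (P0=2, P1=7, P2=1, P3=4, P4=2)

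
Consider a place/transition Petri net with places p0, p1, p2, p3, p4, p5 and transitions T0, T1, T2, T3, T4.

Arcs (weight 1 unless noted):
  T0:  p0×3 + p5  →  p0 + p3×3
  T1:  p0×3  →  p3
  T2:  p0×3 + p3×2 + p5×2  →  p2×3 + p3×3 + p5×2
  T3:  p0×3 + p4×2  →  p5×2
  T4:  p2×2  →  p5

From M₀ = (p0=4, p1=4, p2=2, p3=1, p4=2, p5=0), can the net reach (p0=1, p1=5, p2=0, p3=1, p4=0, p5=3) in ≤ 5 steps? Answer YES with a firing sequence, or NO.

depth 0: 1 marking
depth 1: 4 markings reached so far
depth 2: 7 markings reached so far
depth 3: 7 markings reached so far
(frontier empty at depth 3; search complete)
target is not among the 7 markings reachable within 5 steps

NO — not reachable within 5 firings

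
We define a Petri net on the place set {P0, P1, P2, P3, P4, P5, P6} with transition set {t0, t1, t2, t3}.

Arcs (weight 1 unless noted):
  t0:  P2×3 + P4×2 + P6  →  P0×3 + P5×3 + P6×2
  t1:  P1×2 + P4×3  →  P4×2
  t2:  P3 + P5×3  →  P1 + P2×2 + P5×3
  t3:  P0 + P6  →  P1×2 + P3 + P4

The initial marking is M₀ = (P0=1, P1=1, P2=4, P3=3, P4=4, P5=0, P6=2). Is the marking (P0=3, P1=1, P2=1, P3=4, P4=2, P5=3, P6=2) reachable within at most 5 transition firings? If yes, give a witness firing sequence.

step 1: fire t0:  (P0=1, P1=1, P2=4, P3=3, P4=4, P5=0, P6=2) → (P0=4, P1=1, P2=1, P3=3, P4=2, P5=3, P6=3)
step 2: fire t3:  (P0=4, P1=1, P2=1, P3=3, P4=2, P5=3, P6=3) → (P0=3, P1=3, P2=1, P3=4, P4=3, P5=3, P6=2)
step 3: fire t1:  (P0=3, P1=3, P2=1, P3=4, P4=3, P5=3, P6=2) → (P0=3, P1=1, P2=1, P3=4, P4=2, P5=3, P6=2)

YES — reachable via ⟨t0, t3, t1⟩ (3 firings)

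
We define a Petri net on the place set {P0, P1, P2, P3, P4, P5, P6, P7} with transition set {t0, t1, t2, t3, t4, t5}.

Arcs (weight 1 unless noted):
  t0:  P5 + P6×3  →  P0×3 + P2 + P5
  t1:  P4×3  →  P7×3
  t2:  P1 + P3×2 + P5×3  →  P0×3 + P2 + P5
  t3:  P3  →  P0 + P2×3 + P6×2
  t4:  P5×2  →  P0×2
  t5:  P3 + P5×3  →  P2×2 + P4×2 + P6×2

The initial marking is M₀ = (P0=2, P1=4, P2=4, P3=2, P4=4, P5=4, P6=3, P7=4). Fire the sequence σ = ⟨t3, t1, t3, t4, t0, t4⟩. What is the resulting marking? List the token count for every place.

step 1: fire t3:  (P0=2, P1=4, P2=4, P3=2, P4=4, P5=4, P6=3, P7=4) → (P0=3, P1=4, P2=7, P3=1, P4=4, P5=4, P6=5, P7=4)
step 2: fire t1:  (P0=3, P1=4, P2=7, P3=1, P4=4, P5=4, P6=5, P7=4) → (P0=3, P1=4, P2=7, P3=1, P4=1, P5=4, P6=5, P7=7)
step 3: fire t3:  (P0=3, P1=4, P2=7, P3=1, P4=1, P5=4, P6=5, P7=7) → (P0=4, P1=4, P2=10, P3=0, P4=1, P5=4, P6=7, P7=7)
step 4: fire t4:  (P0=4, P1=4, P2=10, P3=0, P4=1, P5=4, P6=7, P7=7) → (P0=6, P1=4, P2=10, P3=0, P4=1, P5=2, P6=7, P7=7)
step 5: fire t0:  (P0=6, P1=4, P2=10, P3=0, P4=1, P5=2, P6=7, P7=7) → (P0=9, P1=4, P2=11, P3=0, P4=1, P5=2, P6=4, P7=7)
step 6: fire t4:  (P0=9, P1=4, P2=11, P3=0, P4=1, P5=2, P6=4, P7=7) → (P0=11, P1=4, P2=11, P3=0, P4=1, P5=0, P6=4, P7=7)

(P0=11, P1=4, P2=11, P3=0, P4=1, P5=0, P6=4, P7=7)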